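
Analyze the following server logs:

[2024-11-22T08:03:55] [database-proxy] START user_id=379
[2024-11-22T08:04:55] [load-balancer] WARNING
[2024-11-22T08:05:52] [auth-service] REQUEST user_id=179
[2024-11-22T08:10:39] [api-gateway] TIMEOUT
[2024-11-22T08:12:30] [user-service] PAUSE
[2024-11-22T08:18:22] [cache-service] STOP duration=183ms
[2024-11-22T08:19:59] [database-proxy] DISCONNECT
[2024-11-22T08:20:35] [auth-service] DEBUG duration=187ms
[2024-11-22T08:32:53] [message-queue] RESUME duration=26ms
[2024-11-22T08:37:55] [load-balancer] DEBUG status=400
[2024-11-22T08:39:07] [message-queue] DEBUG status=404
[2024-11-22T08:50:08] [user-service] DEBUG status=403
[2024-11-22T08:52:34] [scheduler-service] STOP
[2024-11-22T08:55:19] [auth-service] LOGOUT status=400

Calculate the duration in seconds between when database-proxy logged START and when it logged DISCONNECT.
964

To find the time between events:

1. Locate the first START event for database-proxy: 2024-11-22T08:03:55
2. Locate the first DISCONNECT event for database-proxy: 2024-11-22T08:19:59
3. Calculate the difference: 2024-11-22T08:19:59 - 2024-11-22T08:03:55 = 964 seconds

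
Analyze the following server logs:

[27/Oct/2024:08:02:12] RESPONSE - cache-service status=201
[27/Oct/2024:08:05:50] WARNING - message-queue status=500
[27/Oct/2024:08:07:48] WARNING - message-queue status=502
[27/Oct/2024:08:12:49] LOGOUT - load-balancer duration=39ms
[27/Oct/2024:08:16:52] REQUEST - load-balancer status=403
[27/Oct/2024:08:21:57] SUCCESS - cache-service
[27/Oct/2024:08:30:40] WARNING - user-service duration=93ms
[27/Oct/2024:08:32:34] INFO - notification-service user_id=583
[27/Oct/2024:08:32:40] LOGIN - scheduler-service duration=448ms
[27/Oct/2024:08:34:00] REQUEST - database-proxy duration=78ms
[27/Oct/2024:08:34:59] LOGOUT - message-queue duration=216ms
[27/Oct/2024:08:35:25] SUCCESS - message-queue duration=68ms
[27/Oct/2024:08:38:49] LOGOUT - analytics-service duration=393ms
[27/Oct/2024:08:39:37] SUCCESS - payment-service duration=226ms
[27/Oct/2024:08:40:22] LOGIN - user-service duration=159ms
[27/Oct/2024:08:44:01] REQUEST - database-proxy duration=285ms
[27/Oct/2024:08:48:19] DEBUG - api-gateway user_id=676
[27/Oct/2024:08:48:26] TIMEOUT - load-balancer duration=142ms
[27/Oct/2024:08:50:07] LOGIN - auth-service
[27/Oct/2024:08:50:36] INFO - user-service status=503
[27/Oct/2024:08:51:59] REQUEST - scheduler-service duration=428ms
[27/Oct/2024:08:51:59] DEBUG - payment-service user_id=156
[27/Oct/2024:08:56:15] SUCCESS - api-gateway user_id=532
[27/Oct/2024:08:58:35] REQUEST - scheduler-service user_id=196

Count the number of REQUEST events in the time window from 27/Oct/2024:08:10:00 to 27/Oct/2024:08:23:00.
1

To count events in the time window:

1. Window boundaries: 27/Oct/2024:08:10:00 to 27/Oct/2024:08:23:00
2. Filter for REQUEST events within this window
3. Count matching events: 1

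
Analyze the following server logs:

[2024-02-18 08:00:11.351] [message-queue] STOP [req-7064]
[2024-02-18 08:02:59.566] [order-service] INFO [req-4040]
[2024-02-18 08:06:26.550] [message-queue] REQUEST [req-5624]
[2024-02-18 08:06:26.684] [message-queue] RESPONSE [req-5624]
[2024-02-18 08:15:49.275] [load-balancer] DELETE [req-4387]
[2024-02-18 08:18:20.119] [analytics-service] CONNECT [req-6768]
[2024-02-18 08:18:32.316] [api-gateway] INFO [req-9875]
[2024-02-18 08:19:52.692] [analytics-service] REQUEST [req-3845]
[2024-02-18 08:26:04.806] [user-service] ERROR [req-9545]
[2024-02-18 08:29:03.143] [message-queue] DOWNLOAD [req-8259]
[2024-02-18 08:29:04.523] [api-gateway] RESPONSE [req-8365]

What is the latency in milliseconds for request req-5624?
134

To calculate latency:

1. Find REQUEST with id req-5624: 2024-02-18 08:06:26.550
2. Find RESPONSE with id req-5624: 2024-02-18 08:06:26.684
3. Latency: 2024-02-18 08:06:26.684 - 2024-02-18 08:06:26.550 = 134ms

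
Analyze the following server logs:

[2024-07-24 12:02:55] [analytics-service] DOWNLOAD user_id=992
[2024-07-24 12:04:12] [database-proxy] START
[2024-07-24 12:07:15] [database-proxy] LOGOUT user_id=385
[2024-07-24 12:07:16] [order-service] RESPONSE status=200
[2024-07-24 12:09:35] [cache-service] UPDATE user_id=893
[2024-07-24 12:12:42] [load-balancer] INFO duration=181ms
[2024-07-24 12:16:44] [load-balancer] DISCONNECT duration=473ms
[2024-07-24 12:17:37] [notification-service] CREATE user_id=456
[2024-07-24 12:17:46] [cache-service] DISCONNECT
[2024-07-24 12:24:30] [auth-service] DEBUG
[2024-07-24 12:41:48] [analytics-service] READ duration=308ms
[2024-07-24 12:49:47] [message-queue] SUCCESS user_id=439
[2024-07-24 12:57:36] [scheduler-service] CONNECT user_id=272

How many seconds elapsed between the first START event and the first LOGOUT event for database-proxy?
183

To find the time between events:

1. Locate the first START event for database-proxy: 2024-07-24 12:04:12
2. Locate the first LOGOUT event for database-proxy: 2024-07-24 12:07:15
3. Calculate the difference: 2024-07-24 12:07:15 - 2024-07-24 12:04:12 = 183 seconds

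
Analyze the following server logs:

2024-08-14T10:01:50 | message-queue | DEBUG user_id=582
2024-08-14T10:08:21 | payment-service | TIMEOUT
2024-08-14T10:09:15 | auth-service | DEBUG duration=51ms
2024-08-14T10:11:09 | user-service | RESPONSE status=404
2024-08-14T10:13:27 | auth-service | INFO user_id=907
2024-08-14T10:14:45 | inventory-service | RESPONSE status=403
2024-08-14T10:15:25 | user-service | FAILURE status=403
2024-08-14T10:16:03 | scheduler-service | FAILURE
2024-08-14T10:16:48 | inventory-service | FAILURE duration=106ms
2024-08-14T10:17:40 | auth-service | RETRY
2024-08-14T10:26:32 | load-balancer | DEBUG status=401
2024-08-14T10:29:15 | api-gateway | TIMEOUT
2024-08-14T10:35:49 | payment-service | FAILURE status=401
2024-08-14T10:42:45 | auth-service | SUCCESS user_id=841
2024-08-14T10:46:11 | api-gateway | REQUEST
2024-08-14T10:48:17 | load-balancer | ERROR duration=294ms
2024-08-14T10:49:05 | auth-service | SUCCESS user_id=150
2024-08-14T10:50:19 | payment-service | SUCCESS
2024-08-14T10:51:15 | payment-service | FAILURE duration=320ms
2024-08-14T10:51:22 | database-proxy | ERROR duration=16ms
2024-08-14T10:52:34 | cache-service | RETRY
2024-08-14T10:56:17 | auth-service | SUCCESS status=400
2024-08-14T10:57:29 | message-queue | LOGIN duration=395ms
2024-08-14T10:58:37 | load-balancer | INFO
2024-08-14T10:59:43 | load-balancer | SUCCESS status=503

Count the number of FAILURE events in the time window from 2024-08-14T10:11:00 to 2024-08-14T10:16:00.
1

To count events in the time window:

1. Window boundaries: 2024-08-14T10:11:00 to 2024-08-14T10:16:00
2. Filter for FAILURE events within this window
3. Count matching events: 1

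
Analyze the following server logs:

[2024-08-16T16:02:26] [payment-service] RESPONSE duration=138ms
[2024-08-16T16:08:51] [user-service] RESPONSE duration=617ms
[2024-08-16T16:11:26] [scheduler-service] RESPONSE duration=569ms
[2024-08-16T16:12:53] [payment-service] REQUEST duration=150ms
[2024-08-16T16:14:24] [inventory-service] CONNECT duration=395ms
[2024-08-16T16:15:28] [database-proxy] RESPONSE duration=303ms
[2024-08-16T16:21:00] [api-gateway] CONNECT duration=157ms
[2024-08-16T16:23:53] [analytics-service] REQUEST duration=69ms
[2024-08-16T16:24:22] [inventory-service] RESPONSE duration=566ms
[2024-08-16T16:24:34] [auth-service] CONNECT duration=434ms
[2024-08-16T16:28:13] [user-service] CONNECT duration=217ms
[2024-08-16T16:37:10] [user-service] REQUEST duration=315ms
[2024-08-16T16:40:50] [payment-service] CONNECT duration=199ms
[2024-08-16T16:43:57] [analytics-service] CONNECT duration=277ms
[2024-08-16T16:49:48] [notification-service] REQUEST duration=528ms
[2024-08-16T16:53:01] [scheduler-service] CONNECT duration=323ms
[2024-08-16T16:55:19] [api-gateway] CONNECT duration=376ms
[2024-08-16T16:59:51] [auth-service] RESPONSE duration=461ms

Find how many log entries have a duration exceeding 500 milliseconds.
4

To count timeouts:

1. Threshold: 500ms
2. Extract duration from each log entry
3. Count entries where duration > 500
4. Timeout count: 4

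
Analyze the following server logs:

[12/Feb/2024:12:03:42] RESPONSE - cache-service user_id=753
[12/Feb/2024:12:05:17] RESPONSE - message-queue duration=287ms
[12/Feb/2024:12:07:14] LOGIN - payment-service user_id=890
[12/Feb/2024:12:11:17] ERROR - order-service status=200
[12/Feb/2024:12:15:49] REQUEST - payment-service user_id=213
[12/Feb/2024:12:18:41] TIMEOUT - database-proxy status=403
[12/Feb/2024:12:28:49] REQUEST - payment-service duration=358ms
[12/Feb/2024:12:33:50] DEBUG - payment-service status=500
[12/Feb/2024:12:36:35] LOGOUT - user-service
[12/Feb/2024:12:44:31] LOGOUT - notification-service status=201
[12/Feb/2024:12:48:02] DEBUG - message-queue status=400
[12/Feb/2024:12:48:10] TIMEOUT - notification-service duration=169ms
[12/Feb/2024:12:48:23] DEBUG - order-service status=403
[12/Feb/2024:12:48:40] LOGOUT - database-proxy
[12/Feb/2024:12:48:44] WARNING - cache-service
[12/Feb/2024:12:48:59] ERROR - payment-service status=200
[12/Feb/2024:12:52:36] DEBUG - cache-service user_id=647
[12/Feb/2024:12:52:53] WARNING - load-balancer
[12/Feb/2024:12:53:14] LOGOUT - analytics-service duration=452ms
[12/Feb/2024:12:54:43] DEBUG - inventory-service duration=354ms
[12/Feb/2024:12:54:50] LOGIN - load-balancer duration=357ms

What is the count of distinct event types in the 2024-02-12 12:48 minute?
5

To count unique event types:

1. Filter events in the minute starting at 2024-02-12 12:48
2. Extract event types from matching entries
3. Count unique types: 5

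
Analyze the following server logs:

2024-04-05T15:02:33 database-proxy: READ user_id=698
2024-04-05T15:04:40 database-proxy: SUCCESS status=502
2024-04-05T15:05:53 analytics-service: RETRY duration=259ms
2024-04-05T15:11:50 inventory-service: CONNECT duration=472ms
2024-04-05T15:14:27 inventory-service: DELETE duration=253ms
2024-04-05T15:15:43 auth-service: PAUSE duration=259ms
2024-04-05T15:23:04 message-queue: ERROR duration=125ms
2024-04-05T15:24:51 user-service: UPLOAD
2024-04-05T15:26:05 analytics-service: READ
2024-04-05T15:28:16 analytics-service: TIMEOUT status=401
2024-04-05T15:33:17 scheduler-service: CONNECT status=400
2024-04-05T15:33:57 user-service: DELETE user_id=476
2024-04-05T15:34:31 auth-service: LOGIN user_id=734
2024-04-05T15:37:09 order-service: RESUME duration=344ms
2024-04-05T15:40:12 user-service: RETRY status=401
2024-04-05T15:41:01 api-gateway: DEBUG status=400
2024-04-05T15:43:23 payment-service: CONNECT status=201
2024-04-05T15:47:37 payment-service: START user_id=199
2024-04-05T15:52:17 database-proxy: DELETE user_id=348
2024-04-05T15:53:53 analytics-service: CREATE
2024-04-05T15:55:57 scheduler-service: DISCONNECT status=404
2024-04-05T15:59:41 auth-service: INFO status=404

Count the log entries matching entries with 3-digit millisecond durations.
6

To find matching entries:

1. Pattern to match: entries with 3-digit millisecond durations
2. Scan each log entry for the pattern
3. Count matches: 6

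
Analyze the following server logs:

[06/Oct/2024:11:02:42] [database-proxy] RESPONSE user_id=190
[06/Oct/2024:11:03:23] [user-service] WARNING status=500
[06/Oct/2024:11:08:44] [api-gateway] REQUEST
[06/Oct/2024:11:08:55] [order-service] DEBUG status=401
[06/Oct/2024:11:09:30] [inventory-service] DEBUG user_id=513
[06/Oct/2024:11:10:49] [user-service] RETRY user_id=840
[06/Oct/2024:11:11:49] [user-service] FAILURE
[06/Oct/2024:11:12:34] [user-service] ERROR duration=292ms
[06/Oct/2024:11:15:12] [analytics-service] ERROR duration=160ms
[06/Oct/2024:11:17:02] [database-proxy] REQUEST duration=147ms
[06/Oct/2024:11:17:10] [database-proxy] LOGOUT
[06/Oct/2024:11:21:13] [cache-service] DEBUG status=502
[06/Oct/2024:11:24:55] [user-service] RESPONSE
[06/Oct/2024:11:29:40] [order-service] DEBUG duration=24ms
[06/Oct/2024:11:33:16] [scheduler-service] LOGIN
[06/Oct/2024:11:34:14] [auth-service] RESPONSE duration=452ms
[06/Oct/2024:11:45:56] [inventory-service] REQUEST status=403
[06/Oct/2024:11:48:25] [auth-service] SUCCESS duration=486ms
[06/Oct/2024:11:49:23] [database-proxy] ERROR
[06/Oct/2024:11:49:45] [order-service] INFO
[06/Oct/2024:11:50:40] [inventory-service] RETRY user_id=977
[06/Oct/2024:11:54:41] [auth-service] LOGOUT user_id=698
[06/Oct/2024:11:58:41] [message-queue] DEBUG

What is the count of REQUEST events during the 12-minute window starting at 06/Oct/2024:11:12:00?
1

To count events in the time window:

1. Window boundaries: 06/Oct/2024:11:12:00 to 06/Oct/2024:11:24:00
2. Filter for REQUEST events within this window
3. Count matching events: 1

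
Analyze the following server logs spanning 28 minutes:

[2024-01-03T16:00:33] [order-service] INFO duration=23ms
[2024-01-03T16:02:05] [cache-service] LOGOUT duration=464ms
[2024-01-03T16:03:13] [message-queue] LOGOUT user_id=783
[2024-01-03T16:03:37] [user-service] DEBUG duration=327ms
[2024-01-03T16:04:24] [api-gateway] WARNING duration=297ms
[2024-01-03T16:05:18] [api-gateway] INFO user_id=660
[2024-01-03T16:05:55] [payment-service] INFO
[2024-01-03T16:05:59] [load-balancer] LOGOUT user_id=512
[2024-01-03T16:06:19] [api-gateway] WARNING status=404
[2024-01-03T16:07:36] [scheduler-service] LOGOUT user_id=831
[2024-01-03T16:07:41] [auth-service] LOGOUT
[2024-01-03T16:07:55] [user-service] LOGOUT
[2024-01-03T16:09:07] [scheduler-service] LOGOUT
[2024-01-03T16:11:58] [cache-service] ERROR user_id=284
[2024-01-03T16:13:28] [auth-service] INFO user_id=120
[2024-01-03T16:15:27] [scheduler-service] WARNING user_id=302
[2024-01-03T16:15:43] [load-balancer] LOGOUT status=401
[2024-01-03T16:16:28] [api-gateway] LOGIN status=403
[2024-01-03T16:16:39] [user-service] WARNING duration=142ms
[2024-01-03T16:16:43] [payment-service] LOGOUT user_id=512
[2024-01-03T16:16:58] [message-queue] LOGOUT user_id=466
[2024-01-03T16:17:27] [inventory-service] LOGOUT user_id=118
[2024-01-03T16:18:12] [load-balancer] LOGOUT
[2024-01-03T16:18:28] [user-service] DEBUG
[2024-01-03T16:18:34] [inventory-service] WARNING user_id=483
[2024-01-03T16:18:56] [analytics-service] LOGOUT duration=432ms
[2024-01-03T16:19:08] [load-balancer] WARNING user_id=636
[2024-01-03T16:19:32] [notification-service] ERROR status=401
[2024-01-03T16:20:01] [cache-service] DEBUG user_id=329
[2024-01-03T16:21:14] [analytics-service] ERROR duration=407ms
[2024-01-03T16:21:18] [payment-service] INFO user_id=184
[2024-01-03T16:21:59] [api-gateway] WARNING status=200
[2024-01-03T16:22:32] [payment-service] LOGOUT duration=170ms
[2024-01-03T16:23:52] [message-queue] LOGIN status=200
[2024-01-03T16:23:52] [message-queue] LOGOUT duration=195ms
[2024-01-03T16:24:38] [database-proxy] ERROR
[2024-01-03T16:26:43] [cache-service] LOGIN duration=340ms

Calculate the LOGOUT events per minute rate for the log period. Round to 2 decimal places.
0.54

To calculate the rate:

1. Count total LOGOUT events: 15
2. Total time period: 28 minutes
3. Rate = 15 / 28 = 0.54 events per minute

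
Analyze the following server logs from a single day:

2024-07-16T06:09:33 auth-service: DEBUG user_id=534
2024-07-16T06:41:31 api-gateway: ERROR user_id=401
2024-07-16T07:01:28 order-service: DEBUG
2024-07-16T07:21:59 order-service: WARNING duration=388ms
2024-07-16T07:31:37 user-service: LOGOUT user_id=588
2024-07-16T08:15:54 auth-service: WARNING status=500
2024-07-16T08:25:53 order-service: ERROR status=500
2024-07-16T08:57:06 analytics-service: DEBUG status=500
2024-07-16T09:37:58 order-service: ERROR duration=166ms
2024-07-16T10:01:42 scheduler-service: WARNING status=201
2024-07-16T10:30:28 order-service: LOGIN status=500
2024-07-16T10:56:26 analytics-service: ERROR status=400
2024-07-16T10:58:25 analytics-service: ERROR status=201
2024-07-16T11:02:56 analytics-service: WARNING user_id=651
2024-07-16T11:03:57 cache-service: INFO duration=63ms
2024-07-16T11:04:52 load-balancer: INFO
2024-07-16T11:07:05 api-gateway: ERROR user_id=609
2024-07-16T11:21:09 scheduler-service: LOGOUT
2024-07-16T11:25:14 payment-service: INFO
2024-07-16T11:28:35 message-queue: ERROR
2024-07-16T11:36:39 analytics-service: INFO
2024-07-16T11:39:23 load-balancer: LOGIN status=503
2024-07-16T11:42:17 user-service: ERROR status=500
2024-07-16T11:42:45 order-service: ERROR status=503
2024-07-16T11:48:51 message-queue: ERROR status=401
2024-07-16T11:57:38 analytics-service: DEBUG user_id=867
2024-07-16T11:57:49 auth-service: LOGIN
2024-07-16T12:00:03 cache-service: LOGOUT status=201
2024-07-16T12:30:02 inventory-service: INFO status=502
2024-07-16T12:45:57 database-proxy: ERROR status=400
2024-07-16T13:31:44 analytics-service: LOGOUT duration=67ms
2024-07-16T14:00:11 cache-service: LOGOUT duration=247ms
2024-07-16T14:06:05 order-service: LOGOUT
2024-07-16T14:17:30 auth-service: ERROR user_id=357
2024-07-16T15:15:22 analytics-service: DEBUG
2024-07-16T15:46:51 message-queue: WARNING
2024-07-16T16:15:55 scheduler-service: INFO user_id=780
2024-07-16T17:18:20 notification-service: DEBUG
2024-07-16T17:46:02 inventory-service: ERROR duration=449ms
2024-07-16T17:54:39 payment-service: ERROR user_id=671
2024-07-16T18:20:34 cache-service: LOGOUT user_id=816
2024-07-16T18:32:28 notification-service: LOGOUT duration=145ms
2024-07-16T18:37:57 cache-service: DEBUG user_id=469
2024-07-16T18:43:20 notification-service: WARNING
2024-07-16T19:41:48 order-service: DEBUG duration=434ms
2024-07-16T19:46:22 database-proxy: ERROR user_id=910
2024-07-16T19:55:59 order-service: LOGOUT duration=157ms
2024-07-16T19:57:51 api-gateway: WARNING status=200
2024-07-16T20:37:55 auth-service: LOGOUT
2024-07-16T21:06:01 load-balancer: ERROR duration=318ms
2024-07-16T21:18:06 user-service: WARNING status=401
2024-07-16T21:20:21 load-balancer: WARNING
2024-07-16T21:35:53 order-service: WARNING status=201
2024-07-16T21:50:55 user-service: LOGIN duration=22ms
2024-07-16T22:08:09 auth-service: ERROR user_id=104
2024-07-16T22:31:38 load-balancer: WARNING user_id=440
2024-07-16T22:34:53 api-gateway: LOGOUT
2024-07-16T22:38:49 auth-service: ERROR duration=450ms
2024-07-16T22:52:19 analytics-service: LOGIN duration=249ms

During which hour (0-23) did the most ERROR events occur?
11

To find the peak hour:

1. Group all ERROR events by hour
2. Count events in each hour
3. Find hour with maximum count
4. Peak hour: 11 (with 5 events)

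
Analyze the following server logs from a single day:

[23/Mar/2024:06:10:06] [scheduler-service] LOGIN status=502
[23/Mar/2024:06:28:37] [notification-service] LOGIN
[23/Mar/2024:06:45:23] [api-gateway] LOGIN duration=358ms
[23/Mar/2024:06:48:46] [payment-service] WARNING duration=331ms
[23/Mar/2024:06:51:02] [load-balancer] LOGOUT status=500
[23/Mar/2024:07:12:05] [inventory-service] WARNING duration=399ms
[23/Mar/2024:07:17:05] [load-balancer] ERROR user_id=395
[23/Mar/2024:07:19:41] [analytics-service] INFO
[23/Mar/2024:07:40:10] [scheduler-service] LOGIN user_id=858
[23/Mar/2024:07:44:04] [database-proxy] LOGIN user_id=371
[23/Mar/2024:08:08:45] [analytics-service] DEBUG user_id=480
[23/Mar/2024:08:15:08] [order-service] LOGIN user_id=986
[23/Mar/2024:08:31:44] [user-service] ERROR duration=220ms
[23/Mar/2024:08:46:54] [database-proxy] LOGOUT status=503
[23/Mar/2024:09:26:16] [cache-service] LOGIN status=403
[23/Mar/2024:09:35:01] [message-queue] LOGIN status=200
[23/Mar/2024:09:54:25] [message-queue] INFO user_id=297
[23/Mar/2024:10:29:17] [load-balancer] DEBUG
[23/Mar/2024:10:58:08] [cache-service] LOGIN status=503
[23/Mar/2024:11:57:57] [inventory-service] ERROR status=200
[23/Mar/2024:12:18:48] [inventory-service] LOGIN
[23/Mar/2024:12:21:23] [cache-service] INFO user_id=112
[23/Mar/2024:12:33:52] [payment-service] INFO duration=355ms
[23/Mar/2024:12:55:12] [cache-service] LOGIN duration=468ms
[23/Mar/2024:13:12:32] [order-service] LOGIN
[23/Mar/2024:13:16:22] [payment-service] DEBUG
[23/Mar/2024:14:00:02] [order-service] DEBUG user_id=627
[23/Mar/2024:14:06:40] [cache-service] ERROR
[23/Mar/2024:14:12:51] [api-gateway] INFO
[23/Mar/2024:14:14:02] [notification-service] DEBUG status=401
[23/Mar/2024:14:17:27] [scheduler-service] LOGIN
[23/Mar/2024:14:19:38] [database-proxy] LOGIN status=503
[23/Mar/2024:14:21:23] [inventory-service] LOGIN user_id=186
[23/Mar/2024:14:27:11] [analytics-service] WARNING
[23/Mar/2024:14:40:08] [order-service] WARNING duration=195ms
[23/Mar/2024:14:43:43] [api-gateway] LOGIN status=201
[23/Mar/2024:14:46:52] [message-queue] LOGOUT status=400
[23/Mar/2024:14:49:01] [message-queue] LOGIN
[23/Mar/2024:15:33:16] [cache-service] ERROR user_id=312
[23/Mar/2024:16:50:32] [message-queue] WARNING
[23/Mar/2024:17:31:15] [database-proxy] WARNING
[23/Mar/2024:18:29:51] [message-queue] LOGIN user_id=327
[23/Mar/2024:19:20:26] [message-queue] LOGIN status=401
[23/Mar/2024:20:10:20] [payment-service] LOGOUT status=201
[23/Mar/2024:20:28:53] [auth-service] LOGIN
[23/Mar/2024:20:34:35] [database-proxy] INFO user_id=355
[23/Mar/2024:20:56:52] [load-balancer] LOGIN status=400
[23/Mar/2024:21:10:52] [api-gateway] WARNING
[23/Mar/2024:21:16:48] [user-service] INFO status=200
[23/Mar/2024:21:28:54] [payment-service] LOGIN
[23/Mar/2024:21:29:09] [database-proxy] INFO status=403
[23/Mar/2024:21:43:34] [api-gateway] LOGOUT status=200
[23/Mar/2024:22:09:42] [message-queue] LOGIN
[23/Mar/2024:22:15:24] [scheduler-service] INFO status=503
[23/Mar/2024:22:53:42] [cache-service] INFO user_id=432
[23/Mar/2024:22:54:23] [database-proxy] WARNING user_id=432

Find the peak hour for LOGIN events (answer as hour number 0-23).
14

To find the peak hour:

1. Group all LOGIN events by hour
2. Count events in each hour
3. Find hour with maximum count
4. Peak hour: 14 (with 5 events)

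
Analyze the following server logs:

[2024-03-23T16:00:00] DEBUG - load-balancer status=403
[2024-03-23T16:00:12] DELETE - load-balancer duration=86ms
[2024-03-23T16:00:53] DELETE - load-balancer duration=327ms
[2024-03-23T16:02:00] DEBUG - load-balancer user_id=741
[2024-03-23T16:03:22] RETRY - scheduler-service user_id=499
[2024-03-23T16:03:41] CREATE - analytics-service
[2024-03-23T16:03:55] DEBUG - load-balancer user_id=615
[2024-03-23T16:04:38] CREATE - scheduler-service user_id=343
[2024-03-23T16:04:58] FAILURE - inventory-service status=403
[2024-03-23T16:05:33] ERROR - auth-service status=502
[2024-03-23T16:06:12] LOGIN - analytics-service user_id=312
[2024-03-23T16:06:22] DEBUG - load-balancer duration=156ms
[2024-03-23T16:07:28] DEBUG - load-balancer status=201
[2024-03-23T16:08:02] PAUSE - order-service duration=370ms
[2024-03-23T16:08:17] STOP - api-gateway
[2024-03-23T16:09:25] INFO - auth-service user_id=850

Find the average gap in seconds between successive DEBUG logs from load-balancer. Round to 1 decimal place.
112.0

To calculate average interval:

1. Find all DEBUG events for load-balancer in order
2. Calculate time gaps between consecutive events
3. Compute mean of gaps: 448 / 4 = 112.0 seconds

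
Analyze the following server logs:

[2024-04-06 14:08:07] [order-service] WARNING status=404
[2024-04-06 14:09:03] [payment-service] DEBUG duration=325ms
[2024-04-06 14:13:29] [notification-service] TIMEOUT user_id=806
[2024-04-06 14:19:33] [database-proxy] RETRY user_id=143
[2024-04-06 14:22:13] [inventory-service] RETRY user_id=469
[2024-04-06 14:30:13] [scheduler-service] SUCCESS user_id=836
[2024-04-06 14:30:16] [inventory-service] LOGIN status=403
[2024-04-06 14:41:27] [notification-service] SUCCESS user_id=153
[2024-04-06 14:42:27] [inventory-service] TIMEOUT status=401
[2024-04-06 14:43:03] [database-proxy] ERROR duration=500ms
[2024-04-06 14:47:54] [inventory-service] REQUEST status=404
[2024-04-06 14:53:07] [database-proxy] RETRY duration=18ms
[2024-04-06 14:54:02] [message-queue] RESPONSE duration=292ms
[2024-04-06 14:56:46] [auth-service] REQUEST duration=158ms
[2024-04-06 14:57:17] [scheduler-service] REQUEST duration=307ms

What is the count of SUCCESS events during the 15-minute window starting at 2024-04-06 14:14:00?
0

To count events in the time window:

1. Window boundaries: 2024-04-06 14:14:00 to 2024-04-06 14:29:00
2. Filter for SUCCESS events within this window
3. Count matching events: 0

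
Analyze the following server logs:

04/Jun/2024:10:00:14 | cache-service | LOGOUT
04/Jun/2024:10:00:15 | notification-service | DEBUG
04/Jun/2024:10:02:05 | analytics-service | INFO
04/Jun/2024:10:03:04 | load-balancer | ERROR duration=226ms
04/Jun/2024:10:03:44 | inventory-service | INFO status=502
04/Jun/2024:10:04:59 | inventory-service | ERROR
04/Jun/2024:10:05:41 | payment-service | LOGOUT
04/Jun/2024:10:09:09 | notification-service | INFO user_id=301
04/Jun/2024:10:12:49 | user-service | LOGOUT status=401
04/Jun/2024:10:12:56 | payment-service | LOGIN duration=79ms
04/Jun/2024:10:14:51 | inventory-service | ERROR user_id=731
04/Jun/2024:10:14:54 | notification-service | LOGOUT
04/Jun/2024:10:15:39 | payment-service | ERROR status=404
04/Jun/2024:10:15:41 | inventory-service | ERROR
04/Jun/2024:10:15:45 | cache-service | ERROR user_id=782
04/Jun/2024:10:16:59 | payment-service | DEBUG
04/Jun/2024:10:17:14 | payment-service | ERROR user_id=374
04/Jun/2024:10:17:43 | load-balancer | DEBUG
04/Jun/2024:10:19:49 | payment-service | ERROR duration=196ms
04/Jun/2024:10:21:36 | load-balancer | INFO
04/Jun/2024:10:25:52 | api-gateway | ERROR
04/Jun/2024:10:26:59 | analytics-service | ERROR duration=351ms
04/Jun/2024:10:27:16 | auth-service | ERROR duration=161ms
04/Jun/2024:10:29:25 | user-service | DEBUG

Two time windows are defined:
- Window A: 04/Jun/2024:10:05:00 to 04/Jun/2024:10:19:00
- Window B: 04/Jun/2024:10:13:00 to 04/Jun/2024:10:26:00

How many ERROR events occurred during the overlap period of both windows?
5

To find overlap events:

1. Window A: 04/Jun/2024:10:05:00 to 04/Jun/2024:10:19:00
2. Window B: 04/Jun/2024:10:13:00 to 04/Jun/2024:10:26:00
3. Overlap period: 04/Jun/2024:10:13:00 to 04/Jun/2024:10:19:00
4. Count ERROR events in overlap: 5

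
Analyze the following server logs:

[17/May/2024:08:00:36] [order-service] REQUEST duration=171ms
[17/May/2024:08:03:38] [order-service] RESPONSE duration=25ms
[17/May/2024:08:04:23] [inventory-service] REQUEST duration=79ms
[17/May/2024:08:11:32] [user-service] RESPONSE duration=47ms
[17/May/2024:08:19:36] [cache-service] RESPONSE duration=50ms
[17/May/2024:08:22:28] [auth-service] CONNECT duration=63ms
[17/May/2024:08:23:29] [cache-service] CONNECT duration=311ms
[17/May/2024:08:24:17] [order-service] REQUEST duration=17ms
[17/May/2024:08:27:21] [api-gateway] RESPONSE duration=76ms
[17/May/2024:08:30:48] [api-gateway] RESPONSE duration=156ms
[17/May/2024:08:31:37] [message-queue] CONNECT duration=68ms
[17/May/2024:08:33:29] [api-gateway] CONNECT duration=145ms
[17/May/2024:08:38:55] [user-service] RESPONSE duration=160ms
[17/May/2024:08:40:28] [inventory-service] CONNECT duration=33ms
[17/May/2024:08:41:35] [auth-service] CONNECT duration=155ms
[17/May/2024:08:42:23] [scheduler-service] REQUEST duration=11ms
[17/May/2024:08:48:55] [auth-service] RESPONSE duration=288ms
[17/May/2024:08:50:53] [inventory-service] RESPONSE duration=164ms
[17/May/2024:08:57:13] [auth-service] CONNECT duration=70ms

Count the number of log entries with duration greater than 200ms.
2

To count timeouts:

1. Threshold: 200ms
2. Extract duration from each log entry
3. Count entries where duration > 200
4. Timeout count: 2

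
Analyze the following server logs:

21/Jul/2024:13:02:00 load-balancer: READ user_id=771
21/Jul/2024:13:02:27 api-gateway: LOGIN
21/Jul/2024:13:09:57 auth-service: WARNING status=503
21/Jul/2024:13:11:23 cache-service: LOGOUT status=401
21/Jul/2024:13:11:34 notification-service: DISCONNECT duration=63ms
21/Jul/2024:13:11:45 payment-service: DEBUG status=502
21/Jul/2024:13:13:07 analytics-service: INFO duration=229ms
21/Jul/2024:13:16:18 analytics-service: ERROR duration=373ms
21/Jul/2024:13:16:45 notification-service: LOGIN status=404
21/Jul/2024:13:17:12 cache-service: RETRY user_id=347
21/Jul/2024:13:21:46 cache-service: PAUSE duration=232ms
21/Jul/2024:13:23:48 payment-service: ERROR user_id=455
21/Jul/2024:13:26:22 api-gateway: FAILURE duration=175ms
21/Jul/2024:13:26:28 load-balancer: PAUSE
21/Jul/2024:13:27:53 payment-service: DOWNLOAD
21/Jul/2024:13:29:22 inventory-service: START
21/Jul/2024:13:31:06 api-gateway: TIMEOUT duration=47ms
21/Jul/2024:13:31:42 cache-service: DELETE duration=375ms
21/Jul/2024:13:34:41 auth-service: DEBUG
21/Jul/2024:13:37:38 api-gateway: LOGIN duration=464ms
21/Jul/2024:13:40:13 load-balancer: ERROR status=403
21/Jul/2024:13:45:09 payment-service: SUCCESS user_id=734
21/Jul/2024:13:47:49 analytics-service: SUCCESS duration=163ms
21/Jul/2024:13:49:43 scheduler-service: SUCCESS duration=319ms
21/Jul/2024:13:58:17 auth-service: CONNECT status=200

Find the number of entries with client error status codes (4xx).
3

To find matching entries:

1. Pattern to match: client error status codes (4xx)
2. Scan each log entry for the pattern
3. Count matches: 3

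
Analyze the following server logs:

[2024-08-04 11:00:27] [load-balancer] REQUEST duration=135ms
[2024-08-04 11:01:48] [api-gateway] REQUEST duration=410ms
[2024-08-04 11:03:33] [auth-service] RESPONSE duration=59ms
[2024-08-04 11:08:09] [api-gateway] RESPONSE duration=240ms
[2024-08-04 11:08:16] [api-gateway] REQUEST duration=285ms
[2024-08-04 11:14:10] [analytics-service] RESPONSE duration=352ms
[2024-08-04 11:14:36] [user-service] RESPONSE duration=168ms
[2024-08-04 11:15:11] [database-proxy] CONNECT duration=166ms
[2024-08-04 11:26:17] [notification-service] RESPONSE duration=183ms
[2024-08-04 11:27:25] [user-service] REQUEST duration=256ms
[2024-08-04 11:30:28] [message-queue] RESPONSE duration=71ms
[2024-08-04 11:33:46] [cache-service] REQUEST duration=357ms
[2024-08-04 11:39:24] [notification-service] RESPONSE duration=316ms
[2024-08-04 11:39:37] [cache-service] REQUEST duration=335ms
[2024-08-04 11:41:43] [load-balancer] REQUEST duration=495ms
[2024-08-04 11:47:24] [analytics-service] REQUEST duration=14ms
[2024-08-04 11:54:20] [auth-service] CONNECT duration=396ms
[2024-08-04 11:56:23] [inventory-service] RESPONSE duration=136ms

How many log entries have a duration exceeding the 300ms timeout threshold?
7

To count timeouts:

1. Threshold: 300ms
2. Extract duration from each log entry
3. Count entries where duration > 300
4. Timeout count: 7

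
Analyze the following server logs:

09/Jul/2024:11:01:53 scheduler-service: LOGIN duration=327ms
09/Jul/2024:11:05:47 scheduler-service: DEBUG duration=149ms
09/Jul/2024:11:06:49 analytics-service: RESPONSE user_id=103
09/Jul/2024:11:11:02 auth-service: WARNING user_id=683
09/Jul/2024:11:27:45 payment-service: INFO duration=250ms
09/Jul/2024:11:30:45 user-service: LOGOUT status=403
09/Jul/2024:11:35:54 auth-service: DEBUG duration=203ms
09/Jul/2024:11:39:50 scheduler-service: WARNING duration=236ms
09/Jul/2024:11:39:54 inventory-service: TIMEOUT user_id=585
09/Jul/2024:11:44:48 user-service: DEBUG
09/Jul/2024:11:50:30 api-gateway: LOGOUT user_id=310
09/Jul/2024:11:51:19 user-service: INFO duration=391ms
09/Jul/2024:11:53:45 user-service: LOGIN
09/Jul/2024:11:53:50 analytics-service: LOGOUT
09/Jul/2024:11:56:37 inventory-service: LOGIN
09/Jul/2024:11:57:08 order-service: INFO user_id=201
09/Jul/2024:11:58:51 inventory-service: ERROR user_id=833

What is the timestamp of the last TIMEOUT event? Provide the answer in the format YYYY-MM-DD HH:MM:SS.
2024-07-09 11:39:54

To find the last event:

1. Filter for all TIMEOUT events
2. Sort by timestamp
3. Select the last one
4. Timestamp: 2024-07-09 11:39:54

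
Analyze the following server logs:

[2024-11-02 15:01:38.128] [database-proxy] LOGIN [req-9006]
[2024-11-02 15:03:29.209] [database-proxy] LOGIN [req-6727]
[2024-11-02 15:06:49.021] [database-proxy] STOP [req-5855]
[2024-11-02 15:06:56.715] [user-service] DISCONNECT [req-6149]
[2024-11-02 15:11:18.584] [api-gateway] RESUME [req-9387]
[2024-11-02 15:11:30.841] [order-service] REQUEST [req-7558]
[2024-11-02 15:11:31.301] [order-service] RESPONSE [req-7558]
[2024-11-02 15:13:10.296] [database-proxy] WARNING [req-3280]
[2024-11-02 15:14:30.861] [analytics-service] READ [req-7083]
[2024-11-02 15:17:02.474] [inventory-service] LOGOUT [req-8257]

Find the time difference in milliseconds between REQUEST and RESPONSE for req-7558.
460

To calculate latency:

1. Find REQUEST with id req-7558: 2024-11-02 15:11:30.841
2. Find RESPONSE with id req-7558: 2024-11-02 15:11:31.301
3. Latency: 2024-11-02 15:11:31.301 - 2024-11-02 15:11:30.841 = 460ms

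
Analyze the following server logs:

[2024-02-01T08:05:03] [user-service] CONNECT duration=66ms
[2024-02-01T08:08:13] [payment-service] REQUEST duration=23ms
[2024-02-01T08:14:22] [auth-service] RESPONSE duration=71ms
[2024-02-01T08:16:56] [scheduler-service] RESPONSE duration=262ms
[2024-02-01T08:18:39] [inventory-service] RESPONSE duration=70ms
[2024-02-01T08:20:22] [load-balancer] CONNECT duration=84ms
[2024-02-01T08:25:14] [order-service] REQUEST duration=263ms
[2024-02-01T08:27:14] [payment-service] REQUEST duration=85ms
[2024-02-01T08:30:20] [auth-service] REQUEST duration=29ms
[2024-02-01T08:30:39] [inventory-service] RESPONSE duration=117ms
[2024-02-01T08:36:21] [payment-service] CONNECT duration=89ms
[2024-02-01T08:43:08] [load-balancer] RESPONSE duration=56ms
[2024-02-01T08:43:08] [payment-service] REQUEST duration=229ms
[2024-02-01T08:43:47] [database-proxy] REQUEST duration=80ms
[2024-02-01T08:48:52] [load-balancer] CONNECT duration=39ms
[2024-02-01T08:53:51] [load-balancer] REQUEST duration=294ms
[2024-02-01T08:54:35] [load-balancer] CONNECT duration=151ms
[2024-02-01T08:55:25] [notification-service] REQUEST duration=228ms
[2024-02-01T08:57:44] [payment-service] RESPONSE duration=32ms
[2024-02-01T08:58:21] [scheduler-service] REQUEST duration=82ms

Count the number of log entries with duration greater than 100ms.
7

To count timeouts:

1. Threshold: 100ms
2. Extract duration from each log entry
3. Count entries where duration > 100
4. Timeout count: 7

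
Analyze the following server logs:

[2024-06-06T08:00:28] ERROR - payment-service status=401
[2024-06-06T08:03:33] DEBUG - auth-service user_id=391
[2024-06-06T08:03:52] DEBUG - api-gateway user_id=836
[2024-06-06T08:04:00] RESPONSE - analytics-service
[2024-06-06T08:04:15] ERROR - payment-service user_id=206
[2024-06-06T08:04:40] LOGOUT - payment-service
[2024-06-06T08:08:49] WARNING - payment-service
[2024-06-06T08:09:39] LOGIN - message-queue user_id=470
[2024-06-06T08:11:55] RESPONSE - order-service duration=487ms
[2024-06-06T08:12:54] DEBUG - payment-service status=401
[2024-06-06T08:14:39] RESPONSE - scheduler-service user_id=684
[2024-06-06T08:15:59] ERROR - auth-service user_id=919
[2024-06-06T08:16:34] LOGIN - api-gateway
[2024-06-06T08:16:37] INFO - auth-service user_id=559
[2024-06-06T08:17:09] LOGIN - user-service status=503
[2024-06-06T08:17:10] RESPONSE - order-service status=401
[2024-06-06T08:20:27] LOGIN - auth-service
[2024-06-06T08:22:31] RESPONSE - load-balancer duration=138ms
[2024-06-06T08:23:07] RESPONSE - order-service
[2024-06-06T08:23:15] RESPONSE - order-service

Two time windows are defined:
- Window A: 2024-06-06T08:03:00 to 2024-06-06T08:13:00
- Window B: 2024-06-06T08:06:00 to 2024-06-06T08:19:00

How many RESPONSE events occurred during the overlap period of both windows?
1

To find overlap events:

1. Window A: 2024-06-06T08:03:00 to 2024-06-06T08:13:00
2. Window B: 2024-06-06T08:06:00 to 2024-06-06T08:19:00
3. Overlap period: 2024-06-06T08:06:00 to 2024-06-06T08:13:00
4. Count RESPONSE events in overlap: 1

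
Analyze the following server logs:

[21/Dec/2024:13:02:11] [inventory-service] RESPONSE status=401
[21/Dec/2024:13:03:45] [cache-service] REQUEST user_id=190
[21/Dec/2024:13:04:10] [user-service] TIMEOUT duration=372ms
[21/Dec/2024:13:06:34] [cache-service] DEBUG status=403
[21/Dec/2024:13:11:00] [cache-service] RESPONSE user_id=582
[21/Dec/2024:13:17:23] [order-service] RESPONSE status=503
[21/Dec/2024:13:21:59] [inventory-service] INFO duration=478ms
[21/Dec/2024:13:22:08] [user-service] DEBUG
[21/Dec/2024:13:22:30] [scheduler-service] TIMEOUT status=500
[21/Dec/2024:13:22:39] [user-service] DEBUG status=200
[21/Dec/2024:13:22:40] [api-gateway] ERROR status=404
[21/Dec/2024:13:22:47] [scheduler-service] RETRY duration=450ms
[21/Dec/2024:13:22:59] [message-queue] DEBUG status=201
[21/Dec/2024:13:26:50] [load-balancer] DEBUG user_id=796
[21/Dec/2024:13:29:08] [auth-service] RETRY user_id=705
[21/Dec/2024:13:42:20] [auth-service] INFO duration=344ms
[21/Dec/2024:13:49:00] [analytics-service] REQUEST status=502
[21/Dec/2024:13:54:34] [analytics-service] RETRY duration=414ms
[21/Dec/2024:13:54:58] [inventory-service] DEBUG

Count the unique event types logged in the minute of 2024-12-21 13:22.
4

To count unique event types:

1. Filter events in the minute starting at 2024-12-21 13:22
2. Extract event types from matching entries
3. Count unique types: 4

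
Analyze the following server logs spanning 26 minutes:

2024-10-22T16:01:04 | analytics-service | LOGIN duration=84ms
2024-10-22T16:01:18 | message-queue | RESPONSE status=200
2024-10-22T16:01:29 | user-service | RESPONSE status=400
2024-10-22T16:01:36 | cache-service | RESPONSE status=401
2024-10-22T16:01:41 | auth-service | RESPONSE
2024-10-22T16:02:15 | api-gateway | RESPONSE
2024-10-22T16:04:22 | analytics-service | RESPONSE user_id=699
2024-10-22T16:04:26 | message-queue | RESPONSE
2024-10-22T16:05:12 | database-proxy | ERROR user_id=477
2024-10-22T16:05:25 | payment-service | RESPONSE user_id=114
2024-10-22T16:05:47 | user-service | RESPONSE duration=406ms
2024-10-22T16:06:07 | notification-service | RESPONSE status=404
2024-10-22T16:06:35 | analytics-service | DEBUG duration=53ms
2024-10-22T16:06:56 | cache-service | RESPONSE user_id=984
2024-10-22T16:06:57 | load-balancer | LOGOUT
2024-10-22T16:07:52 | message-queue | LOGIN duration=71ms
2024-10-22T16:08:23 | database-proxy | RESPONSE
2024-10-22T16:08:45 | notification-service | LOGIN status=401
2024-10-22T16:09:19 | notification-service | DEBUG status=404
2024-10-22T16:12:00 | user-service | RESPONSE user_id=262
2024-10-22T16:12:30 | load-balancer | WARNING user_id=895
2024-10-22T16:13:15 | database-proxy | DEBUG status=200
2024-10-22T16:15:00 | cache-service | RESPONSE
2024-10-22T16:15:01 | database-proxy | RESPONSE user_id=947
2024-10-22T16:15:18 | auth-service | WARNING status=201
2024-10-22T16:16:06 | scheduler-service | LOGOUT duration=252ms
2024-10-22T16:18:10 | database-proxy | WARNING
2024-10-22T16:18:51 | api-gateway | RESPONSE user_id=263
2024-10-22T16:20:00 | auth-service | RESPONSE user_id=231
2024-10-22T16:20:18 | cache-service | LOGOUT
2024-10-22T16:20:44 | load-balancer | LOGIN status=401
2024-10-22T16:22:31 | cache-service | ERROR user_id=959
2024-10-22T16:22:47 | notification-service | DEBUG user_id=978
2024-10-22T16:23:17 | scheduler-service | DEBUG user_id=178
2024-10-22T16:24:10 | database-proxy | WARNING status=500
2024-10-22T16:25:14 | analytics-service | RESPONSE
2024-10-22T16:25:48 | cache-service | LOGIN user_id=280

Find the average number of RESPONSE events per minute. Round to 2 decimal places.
0.69

To calculate the rate:

1. Count total RESPONSE events: 18
2. Total time period: 26 minutes
3. Rate = 18 / 26 = 0.69 events per minute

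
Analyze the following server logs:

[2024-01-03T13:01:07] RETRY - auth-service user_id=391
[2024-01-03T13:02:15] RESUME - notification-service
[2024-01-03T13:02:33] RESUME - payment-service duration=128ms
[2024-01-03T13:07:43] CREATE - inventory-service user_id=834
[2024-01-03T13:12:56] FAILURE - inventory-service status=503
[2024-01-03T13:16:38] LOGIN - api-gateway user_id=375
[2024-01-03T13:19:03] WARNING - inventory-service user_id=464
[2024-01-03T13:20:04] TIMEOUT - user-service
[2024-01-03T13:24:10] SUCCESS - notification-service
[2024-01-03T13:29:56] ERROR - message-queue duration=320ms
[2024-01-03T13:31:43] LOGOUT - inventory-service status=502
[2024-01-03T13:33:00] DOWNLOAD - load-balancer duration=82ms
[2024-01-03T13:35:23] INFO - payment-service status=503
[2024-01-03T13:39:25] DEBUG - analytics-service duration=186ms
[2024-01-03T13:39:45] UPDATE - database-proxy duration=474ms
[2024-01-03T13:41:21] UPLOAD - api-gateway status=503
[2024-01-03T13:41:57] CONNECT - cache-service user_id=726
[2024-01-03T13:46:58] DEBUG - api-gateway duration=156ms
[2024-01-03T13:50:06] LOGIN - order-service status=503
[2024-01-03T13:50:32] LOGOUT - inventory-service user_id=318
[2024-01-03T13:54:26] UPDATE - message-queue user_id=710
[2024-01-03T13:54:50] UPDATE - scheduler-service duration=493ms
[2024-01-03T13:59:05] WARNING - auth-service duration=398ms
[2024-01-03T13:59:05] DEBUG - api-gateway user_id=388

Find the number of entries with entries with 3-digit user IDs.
8

To find matching entries:

1. Pattern to match: entries with 3-digit user IDs
2. Scan each log entry for the pattern
3. Count matches: 8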